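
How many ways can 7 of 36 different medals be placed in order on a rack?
P(36,7) = 36!/(36-7)! = 42072307200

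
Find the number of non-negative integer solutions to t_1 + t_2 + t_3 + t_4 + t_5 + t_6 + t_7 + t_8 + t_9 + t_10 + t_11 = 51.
C(51+11-1, 11-1) = C(61, 10) = 90177170226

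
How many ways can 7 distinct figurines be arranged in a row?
7! = 5040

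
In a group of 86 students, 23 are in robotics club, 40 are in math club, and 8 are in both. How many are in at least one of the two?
|A∪B| = |A| + |B| - |A∩B| = 23 + 40 - 8 = 55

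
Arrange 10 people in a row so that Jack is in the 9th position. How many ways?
Fix one position: (10-1)! = 362880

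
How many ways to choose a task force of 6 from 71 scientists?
C(71,6) = 71!/(6!×65!) = 143218999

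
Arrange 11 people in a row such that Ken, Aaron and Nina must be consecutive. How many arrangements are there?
Treat the 3 as one block: (11-3+1)! × 3! = 362880 × 6 = 2177280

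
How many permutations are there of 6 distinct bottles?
6! = 720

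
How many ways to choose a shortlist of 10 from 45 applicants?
C(45,10) = 45!/(10!×35!) = 3190187286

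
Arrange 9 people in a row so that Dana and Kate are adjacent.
Treat as block: (9-1)! × 2! = 40320 × 2 = 80640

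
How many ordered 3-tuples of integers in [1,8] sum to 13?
Coefficient of x^13 in (x + x² + ... + x^8)^3. By inclusion-exclusion on dice exceeding 8: Σ_j (-1)^j C(3,j)·C(13-1-8j, 2) = C(3,0)·C(12,2) - C(3,1)·C(4,2) = 1·66 - 3·6 = 48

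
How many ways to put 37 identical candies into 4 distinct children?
C(37+4-1, 4-1) = C(40, 3) = 9880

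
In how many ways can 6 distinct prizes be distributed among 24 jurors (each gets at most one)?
P(24,6) = 24!/(24-6)! = 96909120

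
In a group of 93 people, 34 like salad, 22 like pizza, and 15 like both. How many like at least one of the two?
|A∪B| = |A| + |B| - |A∩B| = 34 + 22 - 15 = 41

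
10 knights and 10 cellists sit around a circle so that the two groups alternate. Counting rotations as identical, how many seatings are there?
Fix one of the knights: (10-1)! ways for the remaining knights, × 10! ways for the cellists = 362880 × 3628800 = 1316818944000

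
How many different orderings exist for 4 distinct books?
4! = 24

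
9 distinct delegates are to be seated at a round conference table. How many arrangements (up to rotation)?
Circular: fix one position, arrange the rest. (9-1)! = 40320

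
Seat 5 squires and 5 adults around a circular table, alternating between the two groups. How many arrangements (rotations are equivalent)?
Fix one of the squires: (5-1)! ways for the remaining squires, × 5! ways for the adults = 24 × 120 = 2880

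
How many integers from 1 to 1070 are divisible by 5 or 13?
⌊1070/5⌋ + ⌊1070/13⌋ - ⌊1070/65⌋ = 214 + 82 - 16 = 280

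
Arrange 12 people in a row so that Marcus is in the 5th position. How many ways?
Fix one position: (12-1)! = 39916800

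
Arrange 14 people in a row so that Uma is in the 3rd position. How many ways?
Fix one position: (14-1)! = 6227020800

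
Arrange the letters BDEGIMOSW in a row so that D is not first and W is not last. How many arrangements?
By inclusion-exclusion: 9! - 2×(9-1)! + (9-2)! = 362880 - 80640 + 5040 = 287280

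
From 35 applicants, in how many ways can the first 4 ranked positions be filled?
P(35,4) = 35!/(35-4)! = 1256640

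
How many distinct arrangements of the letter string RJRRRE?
6! / (4! × 1! × 1!) = 30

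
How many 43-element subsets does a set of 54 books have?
C(54,43) = 54!/(43!×11!) = 95722852680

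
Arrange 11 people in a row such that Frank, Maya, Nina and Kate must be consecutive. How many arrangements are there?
Treat the 4 as one block: (11-4+1)! × 4! = 40320 × 24 = 967680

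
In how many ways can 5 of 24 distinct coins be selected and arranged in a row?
P(24,5) = 24!/(24-5)! = 5100480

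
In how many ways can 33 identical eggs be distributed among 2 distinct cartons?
C(33+2-1, 2-1) = C(34, 1) = 34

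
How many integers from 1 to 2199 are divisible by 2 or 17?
⌊2199/2⌋ + ⌊2199/17⌋ - ⌊2199/34⌋ = 1099 + 129 - 64 = 1164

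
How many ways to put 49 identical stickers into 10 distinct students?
C(49+10-1, 10-1) = C(58, 9) = 10648873950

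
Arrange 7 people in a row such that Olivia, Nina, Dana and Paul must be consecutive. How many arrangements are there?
Treat the 4 as one block: (7-4+1)! × 4! = 24 × 24 = 576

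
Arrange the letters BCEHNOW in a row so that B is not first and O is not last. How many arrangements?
By inclusion-exclusion: 7! - 2×(7-1)! + (7-2)! = 5040 - 1440 + 120 = 3720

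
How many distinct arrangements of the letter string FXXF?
4! / (2! × 2!) = 6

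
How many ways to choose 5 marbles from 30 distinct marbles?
C(30,5) = 30!/(5!×25!) = 142506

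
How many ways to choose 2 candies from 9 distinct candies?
C(9,2) = 9!/(2!×7!) = 36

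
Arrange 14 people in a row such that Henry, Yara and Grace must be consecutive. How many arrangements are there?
Treat the 3 as one block: (14-3+1)! × 3! = 479001600 × 6 = 2874009600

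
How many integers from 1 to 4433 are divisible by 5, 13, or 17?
⌊4433/5⌋+⌊4433/13⌋+⌊4433/17⌋ - ⌊4433/65⌋-⌊4433/85⌋-⌊4433/221⌋ + ⌊4433/1105⌋ = 886+341+260 - 68-52-20 + 4 = 1351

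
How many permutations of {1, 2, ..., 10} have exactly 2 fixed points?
Choose the 2 fixed points C(10,2) = 45, derange the rest: !8 = Σ_{j=0}^{8} (-1)^j·8!/j! = 40320 - 40320 + 20160 - 6720 + 1680 - 336 + 56 - 8 + 1 = 14833. Product = 45 × 14833 = 667485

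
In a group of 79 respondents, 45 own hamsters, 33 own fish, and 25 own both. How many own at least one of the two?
|A∪B| = |A| + |B| - |A∩B| = 45 + 33 - 25 = 53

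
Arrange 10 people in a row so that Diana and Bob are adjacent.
Treat as block: (10-1)! × 2! = 362880 × 2 = 725760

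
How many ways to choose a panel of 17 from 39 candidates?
C(39,17) = 39!/(17!×22!) = 51021117810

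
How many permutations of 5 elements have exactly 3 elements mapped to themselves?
Choose the 3 fixed points C(5,3) = 10, derange the rest: !2 = Σ_{j=0}^{2} (-1)^j·2!/j! = 2 - 2 + 1 = 1. Product = 10 × 1 = 10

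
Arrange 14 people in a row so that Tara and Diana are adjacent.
Treat as block: (14-1)! × 2! = 6227020800 × 2 = 12454041600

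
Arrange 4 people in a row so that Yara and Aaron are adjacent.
Treat as block: (4-1)! × 2! = 6 × 2 = 12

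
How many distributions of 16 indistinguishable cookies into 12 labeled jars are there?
C(16+12-1, 12-1) = C(27, 11) = 13037895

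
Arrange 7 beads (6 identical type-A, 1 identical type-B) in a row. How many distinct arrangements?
7! / (6! × 1!) = 7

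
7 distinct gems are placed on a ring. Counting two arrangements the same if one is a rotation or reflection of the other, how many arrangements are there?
(7-1)!/2 = 720/2 = 360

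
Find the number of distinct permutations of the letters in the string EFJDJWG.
7! / (2! × 1! × 1! × 1! × 1! × 1!) = 2520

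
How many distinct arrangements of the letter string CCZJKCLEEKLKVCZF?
16! / (2! × 1! × 1! × 1! × 4! × 2! × 3! × 2!) = 18162144000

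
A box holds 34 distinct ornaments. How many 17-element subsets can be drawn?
C(34,17) = 34!/(17!×17!) = 2333606220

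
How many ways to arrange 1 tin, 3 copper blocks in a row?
4! / (1! × 3!) = 4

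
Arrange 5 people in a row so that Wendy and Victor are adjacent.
Treat as block: (5-1)! × 2! = 24 × 2 = 48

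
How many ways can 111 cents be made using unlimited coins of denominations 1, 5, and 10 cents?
Coefficient of x^111 in 1/(1-x^1) · 1/(1-x^5) · 1/(1-x^10). Case on j = number of 10-cent coins (j = 0..11); remainder r = 111 - 10j is made from {1,5} in ⌊r/5⌋+1 ways. r = 111, 101, 91, 81, 71, 61, 51, 41, 31, 21, 11, 1 → 23 + 21 + 19 + 17 + 15 + 13 + 11 + 9 + 7 + 5 + 3 + 1 = 144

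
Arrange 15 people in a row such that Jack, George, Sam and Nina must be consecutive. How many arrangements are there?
Treat the 4 as one block: (15-4+1)! × 4! = 479001600 × 24 = 11496038400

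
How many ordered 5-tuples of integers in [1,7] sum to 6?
Coefficient of x^6 in (x + x² + ... + x^7)^5. By inclusion-exclusion on dice exceeding 7: Σ_j (-1)^j C(5,j)·C(6-1-7j, 4) = C(5,0)·C(5,4) = 1·5 = 5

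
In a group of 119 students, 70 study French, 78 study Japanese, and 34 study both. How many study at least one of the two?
|A∪B| = |A| + |B| - |A∩B| = 70 + 78 - 34 = 114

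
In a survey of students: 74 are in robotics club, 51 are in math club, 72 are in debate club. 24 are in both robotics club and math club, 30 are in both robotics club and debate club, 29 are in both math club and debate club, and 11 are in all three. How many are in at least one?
|A∪B∪C| = 74+51+72-24-30-29+11 = 125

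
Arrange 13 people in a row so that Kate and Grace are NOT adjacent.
Total - adjacent = 13! - (13-1)!×2 = 6227020800 - 958003200 = 5269017600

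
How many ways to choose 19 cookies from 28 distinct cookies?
C(28,19) = 28!/(19!×9!) = 6906900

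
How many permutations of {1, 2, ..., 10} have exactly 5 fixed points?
Choose the 5 fixed points C(10,5) = 252, derange the rest: !5 = Σ_{j=0}^{5} (-1)^j·5!/j! = 120 - 120 + 60 - 20 + 5 - 1 = 44. Product = 252 × 44 = 11088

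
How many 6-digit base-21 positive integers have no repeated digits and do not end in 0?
Last digit: 20 nonzero choices. First digit: 19 (nonzero, ≠last). Middle 4: P(19,4) = 93024. Total = 35349120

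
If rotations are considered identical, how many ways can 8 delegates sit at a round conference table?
Circular: fix one position, arrange the rest. (8-1)! = 5040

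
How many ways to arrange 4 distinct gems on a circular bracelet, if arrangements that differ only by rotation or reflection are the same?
(4-1)!/2 = 6/2 = 3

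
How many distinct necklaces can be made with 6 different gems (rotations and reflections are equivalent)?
(6-1)!/2 = 120/2 = 60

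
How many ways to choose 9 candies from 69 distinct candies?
C(69,9) = 69!/(9!×60!) = 56672074888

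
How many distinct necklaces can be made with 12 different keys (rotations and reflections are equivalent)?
(12-1)!/2 = 39916800/2 = 19958400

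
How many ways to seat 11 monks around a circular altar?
Circular: fix one position, arrange the rest. (11-1)! = 3628800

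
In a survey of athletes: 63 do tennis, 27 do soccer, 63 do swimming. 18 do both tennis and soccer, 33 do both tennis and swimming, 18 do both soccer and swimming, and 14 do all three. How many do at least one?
|A∪B∪C| = 63+27+63-18-33-18+14 = 98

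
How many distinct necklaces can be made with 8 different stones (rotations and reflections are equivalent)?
(8-1)!/2 = 5040/2 = 2520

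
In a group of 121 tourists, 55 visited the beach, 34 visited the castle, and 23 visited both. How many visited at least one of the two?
|A∪B| = |A| + |B| - |A∩B| = 55 + 34 - 23 = 66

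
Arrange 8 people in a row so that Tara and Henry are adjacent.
Treat as block: (8-1)! × 2! = 5040 × 2 = 10080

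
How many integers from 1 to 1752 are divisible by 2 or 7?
⌊1752/2⌋ + ⌊1752/7⌋ - ⌊1752/14⌋ = 876 + 250 - 125 = 1001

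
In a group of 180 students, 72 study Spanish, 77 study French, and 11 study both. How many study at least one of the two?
|A∪B| = |A| + |B| - |A∩B| = 72 + 77 - 11 = 138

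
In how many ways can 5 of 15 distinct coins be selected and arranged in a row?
P(15,5) = 15!/(15-5)! = 360360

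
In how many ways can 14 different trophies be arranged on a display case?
14! = 87178291200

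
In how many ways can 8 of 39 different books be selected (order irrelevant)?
C(39,8) = 39!/(8!×31!) = 61523748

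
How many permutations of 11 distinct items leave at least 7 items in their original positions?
Exactly j fixed points: C(11,j)·!(11-j); sum over j ≥ 7 (derangement numbers via !m = (m-1)·(!(m-1) + !(m-2)): !0..!4 = 1, 0, 1, 2, 9). Σ_{j=7}^{11} C(11,j)·!(11-j) = C(11,7)·!4 + C(11,8)·!3 + C(11,9)·!2 + C(11,10)·!1 + C(11,11)·!0 = 330·9 + 165·2 + 55·1 + 11·0 + 1·1 = 3356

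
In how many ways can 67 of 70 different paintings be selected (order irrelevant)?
C(70,67) = 70!/(67!×3!) = 54740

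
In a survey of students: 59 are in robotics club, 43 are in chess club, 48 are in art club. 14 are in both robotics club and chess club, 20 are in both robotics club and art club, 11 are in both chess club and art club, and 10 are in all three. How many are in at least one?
|A∪B∪C| = 59+43+48-14-20-11+10 = 115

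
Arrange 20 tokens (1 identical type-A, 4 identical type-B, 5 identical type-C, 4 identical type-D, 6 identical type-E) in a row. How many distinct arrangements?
20! / (1! × 4! × 5! × 4! × 6!) = 48886437600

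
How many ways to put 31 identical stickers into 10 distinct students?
C(31+10-1, 10-1) = C(40, 9) = 273438880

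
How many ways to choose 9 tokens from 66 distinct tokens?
C(66,9) = 66!/(9!×57!) = 37014131440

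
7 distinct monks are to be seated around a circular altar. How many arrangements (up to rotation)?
Circular: fix one position, arrange the rest. (7-1)! = 720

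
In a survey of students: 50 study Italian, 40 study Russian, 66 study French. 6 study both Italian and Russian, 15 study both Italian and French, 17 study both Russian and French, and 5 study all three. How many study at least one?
|A∪B∪C| = 50+40+66-6-15-17+5 = 123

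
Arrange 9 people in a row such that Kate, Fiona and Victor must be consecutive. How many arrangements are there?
Treat the 3 as one block: (9-3+1)! × 3! = 5040 × 6 = 30240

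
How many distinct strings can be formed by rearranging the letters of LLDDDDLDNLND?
12! / (2! × 4! × 6!) = 13860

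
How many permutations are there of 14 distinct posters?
14! = 87178291200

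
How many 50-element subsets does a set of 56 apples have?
C(56,50) = 56!/(50!×6!) = 32468436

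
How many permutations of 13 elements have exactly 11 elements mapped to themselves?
Choose the 11 fixed points C(13,11) = 78, derange the rest: !2 = Σ_{j=0}^{2} (-1)^j·2!/j! = 2 - 2 + 1 = 1. Product = 78 × 1 = 78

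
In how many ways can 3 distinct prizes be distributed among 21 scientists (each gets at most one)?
P(21,3) = 21!/(21-3)! = 7980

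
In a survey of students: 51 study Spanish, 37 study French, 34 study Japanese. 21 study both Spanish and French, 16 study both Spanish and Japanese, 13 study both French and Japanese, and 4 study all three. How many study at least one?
|A∪B∪C| = 51+37+34-21-16-13+4 = 76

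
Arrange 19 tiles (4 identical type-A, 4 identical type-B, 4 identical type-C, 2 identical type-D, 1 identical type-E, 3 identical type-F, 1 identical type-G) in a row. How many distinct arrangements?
19! / (4! × 4! × 4! × 2! × 1! × 3! × 1!) = 733296564000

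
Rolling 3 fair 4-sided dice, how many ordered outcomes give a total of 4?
Coefficient of x^4 in (x + x² + ... + x^4)^3. By inclusion-exclusion on dice exceeding 4: Σ_j (-1)^j C(3,j)·C(4-1-4j, 2) = C(3,0)·C(3,2) = 1·3 = 3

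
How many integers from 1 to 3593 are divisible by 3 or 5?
⌊3593/3⌋ + ⌊3593/5⌋ - ⌊3593/15⌋ = 1197 + 718 - 239 = 1676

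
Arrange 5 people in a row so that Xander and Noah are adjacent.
Treat as block: (5-1)! × 2! = 24 × 2 = 48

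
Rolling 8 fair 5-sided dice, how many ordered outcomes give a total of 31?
Coefficient of x^31 in (x + x² + ... + x^5)^8. By inclusion-exclusion on dice exceeding 5: Σ_j (-1)^j C(8,j)·C(31-1-5j, 7) = C(8,0)·C(30,7) - C(8,1)·C(25,7) + C(8,2)·C(20,7) - C(8,3)·C(15,7) + C(8,4)·C(10,7) = 1·2035800 - 8·480700 + 28·77520 - 56·6435 + 70·120 = 8800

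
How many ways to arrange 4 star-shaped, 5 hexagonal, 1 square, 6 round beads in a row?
16! / (4! × 5! × 1! × 6!) = 10090080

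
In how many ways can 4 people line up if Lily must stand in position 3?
Fix one position: (4-1)! = 6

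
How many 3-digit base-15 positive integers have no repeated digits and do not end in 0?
Last digit: 14 nonzero choices. First digit: 13 (nonzero, ≠last). Middle 1: P(13,1) = 13. Total = 2366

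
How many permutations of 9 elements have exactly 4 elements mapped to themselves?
Choose the 4 fixed points C(9,4) = 126, derange the rest: !5 = Σ_{j=0}^{5} (-1)^j·5!/j! = 120 - 120 + 60 - 20 + 5 - 1 = 44. Product = 126 × 44 = 5544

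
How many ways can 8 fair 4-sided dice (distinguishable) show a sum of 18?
Coefficient of x^18 in (x + x² + ... + x^4)^8. By inclusion-exclusion on dice exceeding 4: Σ_j (-1)^j C(8,j)·C(18-1-4j, 7) = C(8,0)·C(17,7) - C(8,1)·C(13,7) + C(8,2)·C(9,7) = 1·19448 - 8·1716 + 28·36 = 6728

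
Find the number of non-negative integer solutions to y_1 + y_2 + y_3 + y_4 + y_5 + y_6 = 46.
C(46+6-1, 6-1) = C(51, 5) = 2349060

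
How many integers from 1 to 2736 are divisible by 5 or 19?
⌊2736/5⌋ + ⌊2736/19⌋ - ⌊2736/95⌋ = 547 + 144 - 28 = 663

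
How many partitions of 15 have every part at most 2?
Let r_j(i) = number of partitions of i into parts ≤ j, for i = 0..15. r_1(i) = 1 for all i; r_j(i) = r_{j-1}(i) + r_j(i-j). Rows j = 2..2: ≤2: 1 1 2 2 3 3 4 4 5 5 6 6 7 7 8 8. r_2(15) = 8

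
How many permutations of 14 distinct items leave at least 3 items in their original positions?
Exactly j fixed points: C(14,j)·!(14-j); sum over j ≥ 3 (derangement numbers via !m = (m-1)·(!(m-1) + !(m-2)): !0..!11 = 1, 0, 1, 2, 9, 44, 265, 1854, 14833, 133496, 1334961, 14684570). Σ_{j=3}^{14} C(14,j)·!(14-j) = C(14,3)·!11 + C(14,4)·!10 + C(14,5)·!9 + C(14,6)·!8 + C(14,7)·!7 + C(14,8)·!6 + C(14,9)·!5 + C(14,10)·!4 + C(14,11)·!3 + C(14,12)·!2 + C(14,13)·!1 + C(14,14)·!0 = 364·14684570 + 1001·1334961 + 2002·133496 + 3003·14833 + 3432·1854 + 3003·265 + 2002·44 + 1001·9 + 364·2 + 91·1 + 14·0 + 1·1 = 7000538572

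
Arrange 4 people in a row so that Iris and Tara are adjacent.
Treat as block: (4-1)! × 2! = 6 × 2 = 12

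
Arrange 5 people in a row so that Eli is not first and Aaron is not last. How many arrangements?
By inclusion-exclusion: 5! - 2×(5-1)! + (5-2)! = 120 - 48 + 6 = 78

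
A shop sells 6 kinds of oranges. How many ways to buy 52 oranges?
C(52+6-1, 6-1) = C(57, 5) = 4187106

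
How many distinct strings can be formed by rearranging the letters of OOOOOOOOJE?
10! / (1! × 8! × 1!) = 90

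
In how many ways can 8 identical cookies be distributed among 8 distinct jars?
C(8+8-1, 8-1) = C(15, 7) = 6435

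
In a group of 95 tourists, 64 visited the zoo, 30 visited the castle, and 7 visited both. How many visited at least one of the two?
|A∪B| = |A| + |B| - |A∩B| = 64 + 30 - 7 = 87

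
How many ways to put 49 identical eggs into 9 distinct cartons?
C(49+9-1, 9-1) = C(57, 8) = 1652411475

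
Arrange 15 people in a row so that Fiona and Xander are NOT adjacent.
Total - adjacent = 15! - (15-1)!×2 = 1307674368000 - 174356582400 = 1133317785600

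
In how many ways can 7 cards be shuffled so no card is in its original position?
!7 = Σ_{j=0}^{7} (-1)^j·7!/j! = 5040 - 5040 + 2520 - 840 + 210 - 42 + 7 - 1 = 1854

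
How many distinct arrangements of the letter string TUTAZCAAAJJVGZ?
14! / (1! × 2! × 2! × 2! × 4! × 1! × 1! × 1!) = 454053600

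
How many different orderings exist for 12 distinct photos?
12! = 479001600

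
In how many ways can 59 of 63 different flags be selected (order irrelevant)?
C(63,59) = 63!/(59!×4!) = 595665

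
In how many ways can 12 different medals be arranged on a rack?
12! = 479001600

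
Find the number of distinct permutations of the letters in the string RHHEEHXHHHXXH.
13! / (2! × 7! × 1! × 3!) = 102960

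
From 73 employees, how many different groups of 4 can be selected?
C(73,4) = 73!/(4!×69!) = 1088430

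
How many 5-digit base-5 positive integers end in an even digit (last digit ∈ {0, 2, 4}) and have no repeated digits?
Last∈{0,2,4}. Last=0: 24. Last nonzero: 2×3×P(3,3) = 36. Total = 60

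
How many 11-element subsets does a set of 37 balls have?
C(37,11) = 37!/(11!×26!) = 854992152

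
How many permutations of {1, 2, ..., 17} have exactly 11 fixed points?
Choose the 11 fixed points C(17,11) = 12376, derange the rest: !6 = Σ_{j=0}^{6} (-1)^j·6!/j! = 720 - 720 + 360 - 120 + 30 - 6 + 1 = 265. Product = 12376 × 265 = 3279640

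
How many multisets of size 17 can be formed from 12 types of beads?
C(17+12-1, 12-1) = C(28, 11) = 21474180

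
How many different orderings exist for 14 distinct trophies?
14! = 87178291200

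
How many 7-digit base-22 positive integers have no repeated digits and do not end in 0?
Last digit: 21 nonzero choices. First digit: 20 (nonzero, ≠last). Middle 5: P(20,5) = 1860480. Total = 781401600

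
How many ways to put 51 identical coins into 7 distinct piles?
C(51+7-1, 7-1) = C(57, 6) = 36288252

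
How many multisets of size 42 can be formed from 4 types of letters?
C(42+4-1, 4-1) = C(45, 3) = 14190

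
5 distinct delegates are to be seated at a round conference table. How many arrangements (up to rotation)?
Circular: fix one position, arrange the rest. (5-1)! = 24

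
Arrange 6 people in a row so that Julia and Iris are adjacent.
Treat as block: (6-1)! × 2! = 120 × 2 = 240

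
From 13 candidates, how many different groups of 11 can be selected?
C(13,11) = 13!/(11!×2!) = 78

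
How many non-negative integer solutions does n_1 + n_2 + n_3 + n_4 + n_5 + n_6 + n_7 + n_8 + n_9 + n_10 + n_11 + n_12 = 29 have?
C(29+12-1, 12-1) = C(40, 11) = 2311801440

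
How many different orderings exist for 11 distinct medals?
11! = 39916800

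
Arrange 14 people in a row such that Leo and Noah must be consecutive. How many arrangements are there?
Treat the 2 as one block: (14-2+1)! × 2! = 6227020800 × 2 = 12454041600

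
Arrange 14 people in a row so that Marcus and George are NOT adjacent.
Total - adjacent = 14! - (14-1)!×2 = 87178291200 - 12454041600 = 74724249600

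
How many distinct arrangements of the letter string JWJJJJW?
7! / (2! × 5!) = 21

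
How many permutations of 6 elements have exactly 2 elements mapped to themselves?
Choose the 2 fixed points C(6,2) = 15, derange the rest: !4 = Σ_{j=0}^{4} (-1)^j·4!/j! = 24 - 24 + 12 - 4 + 1 = 9. Product = 15 × 9 = 135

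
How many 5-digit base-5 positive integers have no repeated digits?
First digit: 4 choices (nonzero). Then descending: 4 × 4 × 3 × 2 × 1 = 96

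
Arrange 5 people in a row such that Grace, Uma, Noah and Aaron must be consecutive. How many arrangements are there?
Treat the 4 as one block: (5-4+1)! × 4! = 2 × 24 = 48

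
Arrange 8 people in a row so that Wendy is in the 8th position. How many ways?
Fix one position: (8-1)! = 5040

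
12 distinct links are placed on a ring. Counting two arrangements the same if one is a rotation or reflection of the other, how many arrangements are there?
(12-1)!/2 = 39916800/2 = 19958400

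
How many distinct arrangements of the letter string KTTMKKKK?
8! / (5! × 1! × 2!) = 168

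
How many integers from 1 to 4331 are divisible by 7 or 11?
⌊4331/7⌋ + ⌊4331/11⌋ - ⌊4331/77⌋ = 618 + 393 - 56 = 955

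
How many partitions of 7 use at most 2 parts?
By conjugation, equals partitions of 7 into parts ≤ 2. Let r_j(i) = number of partitions of i into parts ≤ j, for i = 0..7. r_1(i) = 1 for all i; r_j(i) = r_{j-1}(i) + r_j(i-j). Rows j = 2..2: ≤2: 1 1 2 2 3 3 4 4. r_2(7) = 4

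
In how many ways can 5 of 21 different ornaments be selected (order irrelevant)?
C(21,5) = 21!/(5!×16!) = 20349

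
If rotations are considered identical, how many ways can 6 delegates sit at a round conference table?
Circular: fix one position, arrange the rest. (6-1)! = 120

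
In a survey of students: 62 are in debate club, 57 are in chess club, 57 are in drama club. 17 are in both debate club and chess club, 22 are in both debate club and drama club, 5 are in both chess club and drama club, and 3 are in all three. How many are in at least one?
|A∪B∪C| = 62+57+57-17-22-5+3 = 135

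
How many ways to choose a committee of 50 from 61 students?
C(61,50) = 61!/(50!×11!) = 418094152866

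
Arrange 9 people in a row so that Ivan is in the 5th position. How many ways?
Fix one position: (9-1)! = 40320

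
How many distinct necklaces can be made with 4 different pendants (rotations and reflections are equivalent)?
(4-1)!/2 = 6/2 = 3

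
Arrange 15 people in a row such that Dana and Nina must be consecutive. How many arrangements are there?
Treat the 2 as one block: (15-2+1)! × 2! = 87178291200 × 2 = 174356582400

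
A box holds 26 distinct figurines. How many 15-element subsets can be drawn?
C(26,15) = 26!/(15!×11!) = 7726160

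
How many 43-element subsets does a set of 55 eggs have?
C(55,43) = 55!/(43!×12!) = 438729741450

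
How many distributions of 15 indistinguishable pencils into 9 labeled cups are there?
C(15+9-1, 9-1) = C(23, 8) = 490314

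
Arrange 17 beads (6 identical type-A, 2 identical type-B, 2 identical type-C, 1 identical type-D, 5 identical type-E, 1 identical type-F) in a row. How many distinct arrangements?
17! / (6! × 2! × 2! × 1! × 5! × 1!) = 1029188160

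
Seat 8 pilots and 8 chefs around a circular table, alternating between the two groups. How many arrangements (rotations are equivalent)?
Fix one of the pilots: (8-1)! ways for the remaining pilots, × 8! ways for the chefs = 5040 × 40320 = 203212800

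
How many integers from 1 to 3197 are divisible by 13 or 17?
⌊3197/13⌋ + ⌊3197/17⌋ - ⌊3197/221⌋ = 245 + 188 - 14 = 419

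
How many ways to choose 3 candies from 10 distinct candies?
C(10,3) = 10!/(3!×7!) = 120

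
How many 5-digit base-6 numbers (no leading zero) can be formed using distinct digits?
First digit: 5 choices (nonzero). Then descending: 5 × 5 × 4 × 3 × 2 = 600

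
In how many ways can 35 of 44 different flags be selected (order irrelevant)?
C(44,35) = 44!/(35!×9!) = 708930508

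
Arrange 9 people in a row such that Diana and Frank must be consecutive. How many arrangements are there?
Treat the 2 as one block: (9-2+1)! × 2! = 40320 × 2 = 80640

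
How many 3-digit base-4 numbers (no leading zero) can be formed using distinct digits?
First digit: 3 choices (nonzero). Then descending: 3 × 3 × 2 = 18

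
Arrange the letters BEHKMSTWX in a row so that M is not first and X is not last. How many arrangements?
By inclusion-exclusion: 9! - 2×(9-1)! + (9-2)! = 362880 - 80640 + 5040 = 287280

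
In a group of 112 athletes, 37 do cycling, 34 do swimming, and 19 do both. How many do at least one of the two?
|A∪B| = |A| + |B| - |A∩B| = 37 + 34 - 19 = 52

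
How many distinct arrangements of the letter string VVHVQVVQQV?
10! / (3! × 1! × 6!) = 840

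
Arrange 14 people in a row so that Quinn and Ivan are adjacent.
Treat as block: (14-1)! × 2! = 6227020800 × 2 = 12454041600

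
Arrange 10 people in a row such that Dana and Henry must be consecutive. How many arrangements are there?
Treat the 2 as one block: (10-2+1)! × 2! = 362880 × 2 = 725760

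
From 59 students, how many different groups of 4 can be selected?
C(59,4) = 59!/(4!×55!) = 455126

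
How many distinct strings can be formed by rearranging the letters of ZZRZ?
4! / (3! × 1!) = 4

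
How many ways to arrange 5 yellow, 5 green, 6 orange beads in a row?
16! / (5! × 5! × 6!) = 2018016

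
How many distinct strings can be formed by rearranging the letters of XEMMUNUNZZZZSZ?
14! / (1! × 5! × 2! × 2! × 1! × 2! × 1!) = 90810720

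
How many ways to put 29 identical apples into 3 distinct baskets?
C(29+3-1, 3-1) = C(31, 2) = 465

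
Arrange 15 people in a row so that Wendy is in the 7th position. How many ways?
Fix one position: (15-1)! = 87178291200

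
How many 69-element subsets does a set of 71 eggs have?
C(71,69) = 71!/(69!×2!) = 2485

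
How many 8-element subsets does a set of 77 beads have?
C(77,8) = 77!/(8!×69!) = 21042072975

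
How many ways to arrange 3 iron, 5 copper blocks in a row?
8! / (3! × 5!) = 56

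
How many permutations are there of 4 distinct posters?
4! = 24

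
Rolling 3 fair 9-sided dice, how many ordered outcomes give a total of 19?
Coefficient of x^19 in (x + x² + ... + x^9)^3. By inclusion-exclusion on dice exceeding 9: Σ_j (-1)^j C(3,j)·C(19-1-9j, 2) = C(3,0)·C(18,2) - C(3,1)·C(9,2) = 1·153 - 3·36 = 45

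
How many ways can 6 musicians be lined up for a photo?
6! = 720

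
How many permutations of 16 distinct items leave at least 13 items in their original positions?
Exactly j fixed points: C(16,j)·!(16-j); sum over j ≥ 13 (derangement numbers via !m = (m-1)·(!(m-1) + !(m-2)): !0..!3 = 1, 0, 1, 2). Σ_{j=13}^{16} C(16,j)·!(16-j) = C(16,13)·!3 + C(16,14)·!2 + C(16,15)·!1 + C(16,16)·!0 = 560·2 + 120·1 + 16·0 + 1·1 = 1241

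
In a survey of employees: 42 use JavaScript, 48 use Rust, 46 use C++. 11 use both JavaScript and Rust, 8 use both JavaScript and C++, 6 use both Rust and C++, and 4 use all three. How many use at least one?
|A∪B∪C| = 42+48+46-11-8-6+4 = 115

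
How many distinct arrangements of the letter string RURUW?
5! / (2! × 2! × 1!) = 30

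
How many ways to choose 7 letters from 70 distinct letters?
C(70,7) = 70!/(7!×63!) = 1198774720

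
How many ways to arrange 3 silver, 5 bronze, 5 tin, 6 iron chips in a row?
19! / (3! × 5! × 5! × 6!) = 1955457504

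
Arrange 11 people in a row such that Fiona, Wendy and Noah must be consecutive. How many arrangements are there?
Treat the 3 as one block: (11-3+1)! × 3! = 362880 × 6 = 2177280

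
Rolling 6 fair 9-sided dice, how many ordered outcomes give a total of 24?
Coefficient of x^24 in (x + x² + ... + x^9)^6. By inclusion-exclusion on dice exceeding 9: Σ_j (-1)^j C(6,j)·C(24-1-9j, 5) = C(6,0)·C(23,5) - C(6,1)·C(14,5) + C(6,2)·C(5,5) = 1·33649 - 6·2002 + 15·1 = 21652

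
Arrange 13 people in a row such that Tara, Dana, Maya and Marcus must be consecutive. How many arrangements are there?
Treat the 4 as one block: (13-4+1)! × 4! = 3628800 × 24 = 87091200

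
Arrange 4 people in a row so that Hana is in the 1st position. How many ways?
Fix one position: (4-1)! = 6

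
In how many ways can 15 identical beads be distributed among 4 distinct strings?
C(15+4-1, 4-1) = C(18, 3) = 816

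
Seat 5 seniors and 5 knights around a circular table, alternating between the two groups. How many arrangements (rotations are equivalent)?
Fix one of the seniors: (5-1)! ways for the remaining seniors, × 5! ways for the knights = 24 × 120 = 2880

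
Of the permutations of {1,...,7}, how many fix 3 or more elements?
Exactly j fixed points: C(7,j)·!(7-j); sum over j ≥ 3 (derangement numbers via !m = (m-1)·(!(m-1) + !(m-2)): !0..!4 = 1, 0, 1, 2, 9). Σ_{j=3}^{7} C(7,j)·!(7-j) = C(7,3)·!4 + C(7,4)·!3 + C(7,5)·!2 + C(7,6)·!1 + C(7,7)·!0 = 35·9 + 35·2 + 21·1 + 7·0 + 1·1 = 407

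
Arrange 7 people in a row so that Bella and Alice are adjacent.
Treat as block: (7-1)! × 2! = 720 × 2 = 1440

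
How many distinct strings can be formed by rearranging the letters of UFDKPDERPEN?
11! / (1! × 1! × 1! × 2! × 2! × 1! × 1! × 2!) = 4989600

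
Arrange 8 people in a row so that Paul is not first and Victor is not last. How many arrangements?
By inclusion-exclusion: 8! - 2×(8-1)! + (8-2)! = 40320 - 10080 + 720 = 30960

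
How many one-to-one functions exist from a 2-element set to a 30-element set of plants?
P(30,2) = 30!/(30-2)! = 870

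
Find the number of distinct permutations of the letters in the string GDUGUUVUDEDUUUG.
15! / (3! × 7! × 3! × 1! × 1!) = 7207200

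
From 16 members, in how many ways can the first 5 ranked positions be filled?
P(16,5) = 16!/(16-5)! = 524160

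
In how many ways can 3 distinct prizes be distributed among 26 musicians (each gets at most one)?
P(26,3) = 26!/(26-3)! = 15600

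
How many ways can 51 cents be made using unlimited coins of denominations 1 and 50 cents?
Coefficient of x^51 in 1/(1-x^1) · 1/(1-x^50). Use j coins of 50 for j = 0..⌊51/50⌋ = 1, the rest in 1s: 1 + 1 = 2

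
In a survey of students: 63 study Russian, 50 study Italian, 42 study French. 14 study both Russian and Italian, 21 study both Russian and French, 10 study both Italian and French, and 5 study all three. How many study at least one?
|A∪B∪C| = 63+50+42-14-21-10+5 = 115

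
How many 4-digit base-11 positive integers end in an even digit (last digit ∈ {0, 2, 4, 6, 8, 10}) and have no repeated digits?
Last∈{0,2,4,6,8,10}. Last=0: 720. Last nonzero: 5×9×P(9,2) = 3240. Total = 3960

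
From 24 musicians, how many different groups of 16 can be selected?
C(24,16) = 24!/(16!×8!) = 735471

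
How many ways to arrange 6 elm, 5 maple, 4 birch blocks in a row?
15! / (6! × 5! × 4!) = 630630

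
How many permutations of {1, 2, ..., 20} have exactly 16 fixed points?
Choose the 16 fixed points C(20,16) = 4845, derange the rest: !4 = Σ_{j=0}^{4} (-1)^j·4!/j! = 24 - 24 + 12 - 4 + 1 = 9. Product = 4845 × 9 = 43605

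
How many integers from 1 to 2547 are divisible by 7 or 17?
⌊2547/7⌋ + ⌊2547/17⌋ - ⌊2547/119⌋ = 363 + 149 - 21 = 491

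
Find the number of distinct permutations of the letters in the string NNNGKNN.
7! / (5! × 1! × 1!) = 42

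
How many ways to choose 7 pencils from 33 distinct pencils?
C(33,7) = 33!/(7!×26!) = 4272048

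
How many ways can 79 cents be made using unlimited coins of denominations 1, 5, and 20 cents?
Coefficient of x^79 in 1/(1-x^1) · 1/(1-x^5) · 1/(1-x^20). Case on j = number of 20-cent coins (j = 0..3); remainder r = 79 - 20j is made from {1,5} in ⌊r/5⌋+1 ways. r = 79, 59, 39, 19 → 16 + 12 + 8 + 4 = 40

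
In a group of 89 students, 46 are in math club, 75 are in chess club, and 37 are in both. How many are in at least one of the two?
|A∪B| = |A| + |B| - |A∩B| = 46 + 75 - 37 = 84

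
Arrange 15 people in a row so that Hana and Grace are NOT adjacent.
Total - adjacent = 15! - (15-1)!×2 = 1307674368000 - 174356582400 = 1133317785600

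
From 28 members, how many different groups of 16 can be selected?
C(28,16) = 28!/(16!×12!) = 30421755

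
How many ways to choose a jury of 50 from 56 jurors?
C(56,50) = 56!/(50!×6!) = 32468436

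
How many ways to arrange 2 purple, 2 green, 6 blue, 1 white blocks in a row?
11! / (2! × 2! × 6! × 1!) = 13860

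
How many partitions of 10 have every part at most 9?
Let r_j(i) = number of partitions of i into parts ≤ j, for i = 0..10. r_1(i) = 1 for all i; r_j(i) = r_{j-1}(i) + r_j(i-j). Rows j = 2..9: ≤2: 1 1 2 2 3 3 4 4 5 5 6; ≤3: 1 1 2 3 4 5 7 8 10 12 14; ≤4: 1 1 2 3 5 6 9 11 15 18 23; ≤5: 1 1 2 3 5 7 10 13 18 23 30; ≤6: 1 1 2 3 5 7 11 14 20 26 35; ≤7: 1 1 2 3 5 7 11 15 21 28 38; ≤8: 1 1 2 3 5 7 11 15 22 29 40; ≤9: 1 1 2 3 5 7 11 15 22 30 41. r_9(10) = 41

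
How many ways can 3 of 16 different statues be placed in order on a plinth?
P(16,3) = 16!/(16-3)! = 3360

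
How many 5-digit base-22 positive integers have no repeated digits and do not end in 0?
Last digit: 21 nonzero choices. First digit: 20 (nonzero, ≠last). Middle 3: P(20,3) = 6840. Total = 2872800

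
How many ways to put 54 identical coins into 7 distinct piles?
C(54+7-1, 7-1) = C(60, 6) = 50063860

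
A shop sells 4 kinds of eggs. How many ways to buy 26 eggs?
C(26+4-1, 4-1) = C(29, 3) = 3654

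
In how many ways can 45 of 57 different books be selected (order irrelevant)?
C(57,45) = 57!/(45!×12!) = 707285522580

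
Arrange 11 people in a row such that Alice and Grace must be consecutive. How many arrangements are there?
Treat the 2 as one block: (11-2+1)! × 2! = 3628800 × 2 = 7257600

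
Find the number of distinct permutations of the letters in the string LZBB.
4! / (2! × 1! × 1!) = 12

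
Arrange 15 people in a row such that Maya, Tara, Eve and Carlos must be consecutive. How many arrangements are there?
Treat the 4 as one block: (15-4+1)! × 4! = 479001600 × 24 = 11496038400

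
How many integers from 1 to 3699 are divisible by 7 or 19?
⌊3699/7⌋ + ⌊3699/19⌋ - ⌊3699/133⌋ = 528 + 194 - 27 = 695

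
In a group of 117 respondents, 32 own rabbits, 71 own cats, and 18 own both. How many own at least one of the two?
|A∪B| = |A| + |B| - |A∩B| = 32 + 71 - 18 = 85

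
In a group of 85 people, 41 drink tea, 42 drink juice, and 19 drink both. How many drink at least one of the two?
|A∪B| = |A| + |B| - |A∩B| = 41 + 42 - 19 = 64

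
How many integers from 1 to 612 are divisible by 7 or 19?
⌊612/7⌋ + ⌊612/19⌋ - ⌊612/133⌋ = 87 + 32 - 4 = 115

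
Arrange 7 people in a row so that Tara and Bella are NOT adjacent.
Total - adjacent = 7! - (7-1)!×2 = 5040 - 1440 = 3600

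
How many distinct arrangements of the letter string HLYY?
4! / (2! × 1! × 1!) = 12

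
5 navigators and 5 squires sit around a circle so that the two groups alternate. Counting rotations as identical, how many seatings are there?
Fix one of the navigators: (5-1)! ways for the remaining navigators, × 5! ways for the squires = 24 × 120 = 2880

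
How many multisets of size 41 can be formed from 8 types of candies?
C(41+8-1, 8-1) = C(48, 7) = 73629072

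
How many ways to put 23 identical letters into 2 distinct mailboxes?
C(23+2-1, 2-1) = C(24, 1) = 24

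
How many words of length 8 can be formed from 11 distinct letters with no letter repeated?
P(11,8) = 11!/(11-8)! = 6652800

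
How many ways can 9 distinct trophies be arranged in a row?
9! = 362880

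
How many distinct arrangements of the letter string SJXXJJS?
7! / (2! × 2! × 3!) = 210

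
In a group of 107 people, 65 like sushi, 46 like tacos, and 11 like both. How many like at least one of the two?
|A∪B| = |A| + |B| - |A∩B| = 65 + 46 - 11 = 100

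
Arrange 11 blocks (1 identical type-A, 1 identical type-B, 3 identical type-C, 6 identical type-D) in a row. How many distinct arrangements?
11! / (1! × 1! × 3! × 6!) = 9240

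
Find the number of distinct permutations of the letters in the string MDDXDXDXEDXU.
12! / (4! × 5! × 1! × 1! × 1!) = 166320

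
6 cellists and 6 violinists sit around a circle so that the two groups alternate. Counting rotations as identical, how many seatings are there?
Fix one of the cellists: (6-1)! ways for the remaining cellists, × 6! ways for the violinists = 120 × 720 = 86400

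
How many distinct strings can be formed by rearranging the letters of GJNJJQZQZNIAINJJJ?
17! / (3! × 1! × 2! × 2! × 2! × 6! × 1!) = 10291881600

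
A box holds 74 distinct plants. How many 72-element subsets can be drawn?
C(74,72) = 74!/(72!×2!) = 2701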